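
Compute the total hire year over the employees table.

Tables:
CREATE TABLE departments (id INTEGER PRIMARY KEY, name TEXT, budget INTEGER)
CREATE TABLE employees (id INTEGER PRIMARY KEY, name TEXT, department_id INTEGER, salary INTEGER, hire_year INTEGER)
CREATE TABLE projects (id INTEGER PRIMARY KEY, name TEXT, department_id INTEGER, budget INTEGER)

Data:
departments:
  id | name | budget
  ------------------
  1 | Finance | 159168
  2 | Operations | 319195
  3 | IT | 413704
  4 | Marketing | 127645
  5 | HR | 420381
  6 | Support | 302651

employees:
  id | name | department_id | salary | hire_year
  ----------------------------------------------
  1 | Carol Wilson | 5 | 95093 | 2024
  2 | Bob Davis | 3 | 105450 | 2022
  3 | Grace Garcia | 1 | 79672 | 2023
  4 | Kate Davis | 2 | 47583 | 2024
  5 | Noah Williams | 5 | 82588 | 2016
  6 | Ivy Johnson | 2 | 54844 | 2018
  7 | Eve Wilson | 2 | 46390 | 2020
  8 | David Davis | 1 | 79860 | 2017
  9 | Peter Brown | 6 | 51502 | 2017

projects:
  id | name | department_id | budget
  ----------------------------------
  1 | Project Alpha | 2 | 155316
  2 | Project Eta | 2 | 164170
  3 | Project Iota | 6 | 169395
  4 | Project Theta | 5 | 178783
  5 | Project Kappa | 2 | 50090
SELECT SUM(hire_year) FROM employees

Execution result:
18181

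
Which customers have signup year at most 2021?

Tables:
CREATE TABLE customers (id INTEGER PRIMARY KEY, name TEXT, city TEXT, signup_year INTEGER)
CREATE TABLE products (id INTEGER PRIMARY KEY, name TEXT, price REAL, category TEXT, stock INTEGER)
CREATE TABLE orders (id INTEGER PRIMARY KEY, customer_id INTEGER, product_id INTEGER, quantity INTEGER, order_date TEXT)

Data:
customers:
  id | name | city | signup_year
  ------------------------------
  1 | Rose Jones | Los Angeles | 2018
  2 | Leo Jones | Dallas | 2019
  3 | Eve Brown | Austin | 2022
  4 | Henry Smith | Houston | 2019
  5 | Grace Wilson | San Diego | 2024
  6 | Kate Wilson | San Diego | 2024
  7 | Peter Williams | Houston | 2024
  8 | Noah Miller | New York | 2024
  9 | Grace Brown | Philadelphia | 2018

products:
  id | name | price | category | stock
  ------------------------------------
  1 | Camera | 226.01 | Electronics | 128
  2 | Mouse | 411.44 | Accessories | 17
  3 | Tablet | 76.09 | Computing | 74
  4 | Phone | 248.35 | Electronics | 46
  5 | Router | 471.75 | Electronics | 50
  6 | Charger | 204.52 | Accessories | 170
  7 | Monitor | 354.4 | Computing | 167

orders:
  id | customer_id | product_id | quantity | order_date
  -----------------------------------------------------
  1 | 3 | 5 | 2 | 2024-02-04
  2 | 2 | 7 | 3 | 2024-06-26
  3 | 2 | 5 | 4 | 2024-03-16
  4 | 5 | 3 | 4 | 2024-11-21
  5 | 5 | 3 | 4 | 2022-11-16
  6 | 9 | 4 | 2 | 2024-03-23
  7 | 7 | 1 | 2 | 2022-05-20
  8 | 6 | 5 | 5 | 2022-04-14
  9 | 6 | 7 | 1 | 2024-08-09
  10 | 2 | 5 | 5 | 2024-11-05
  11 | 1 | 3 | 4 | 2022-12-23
SELECT name, signup_year FROM customers WHERE signup_year <= 2021

Execution result:
name | signup_year
Rose Jones | 2018
Leo Jones | 2019
Henry Smith | 2019
Grace Brown | 2018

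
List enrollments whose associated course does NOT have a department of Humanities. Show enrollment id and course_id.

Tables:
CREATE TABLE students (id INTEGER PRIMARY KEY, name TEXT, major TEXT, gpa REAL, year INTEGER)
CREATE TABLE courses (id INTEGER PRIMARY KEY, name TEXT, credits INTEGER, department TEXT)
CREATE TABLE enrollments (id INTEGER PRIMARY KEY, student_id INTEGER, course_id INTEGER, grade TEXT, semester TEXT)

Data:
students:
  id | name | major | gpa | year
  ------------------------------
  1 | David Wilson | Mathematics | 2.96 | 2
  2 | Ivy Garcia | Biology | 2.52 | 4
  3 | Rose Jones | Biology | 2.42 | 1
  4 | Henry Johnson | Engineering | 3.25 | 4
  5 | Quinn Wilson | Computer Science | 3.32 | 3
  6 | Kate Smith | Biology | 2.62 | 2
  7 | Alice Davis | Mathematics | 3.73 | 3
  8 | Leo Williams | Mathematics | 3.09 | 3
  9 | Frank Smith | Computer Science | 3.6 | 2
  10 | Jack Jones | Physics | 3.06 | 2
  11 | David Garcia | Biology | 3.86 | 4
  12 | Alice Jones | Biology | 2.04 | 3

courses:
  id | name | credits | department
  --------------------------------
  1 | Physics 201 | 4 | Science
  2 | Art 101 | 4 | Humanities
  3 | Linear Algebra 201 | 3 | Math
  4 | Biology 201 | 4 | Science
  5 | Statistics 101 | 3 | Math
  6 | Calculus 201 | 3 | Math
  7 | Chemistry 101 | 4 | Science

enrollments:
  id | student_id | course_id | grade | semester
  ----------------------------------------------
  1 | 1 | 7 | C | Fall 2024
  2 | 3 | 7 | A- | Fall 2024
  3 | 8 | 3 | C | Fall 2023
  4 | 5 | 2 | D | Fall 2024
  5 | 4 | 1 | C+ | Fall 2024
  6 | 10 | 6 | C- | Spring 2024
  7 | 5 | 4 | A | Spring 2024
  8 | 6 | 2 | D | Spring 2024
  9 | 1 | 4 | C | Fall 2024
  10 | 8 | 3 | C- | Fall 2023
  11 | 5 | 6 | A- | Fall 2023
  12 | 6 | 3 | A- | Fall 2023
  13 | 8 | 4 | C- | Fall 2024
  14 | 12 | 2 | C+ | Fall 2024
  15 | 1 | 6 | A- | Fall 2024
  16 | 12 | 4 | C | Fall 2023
SELECT id, course_id FROM enrollments WHERE course_id NOT IN (SELECT id FROM courses WHERE department = 'Humanities')

Execution result:
id | course_id
1 | 7
2 | 7
3 | 3
5 | 1
6 | 6
7 | 4
9 | 4
10 | 3
11 | 6
12 | 3
13 | 4
15 | 6
16 | 4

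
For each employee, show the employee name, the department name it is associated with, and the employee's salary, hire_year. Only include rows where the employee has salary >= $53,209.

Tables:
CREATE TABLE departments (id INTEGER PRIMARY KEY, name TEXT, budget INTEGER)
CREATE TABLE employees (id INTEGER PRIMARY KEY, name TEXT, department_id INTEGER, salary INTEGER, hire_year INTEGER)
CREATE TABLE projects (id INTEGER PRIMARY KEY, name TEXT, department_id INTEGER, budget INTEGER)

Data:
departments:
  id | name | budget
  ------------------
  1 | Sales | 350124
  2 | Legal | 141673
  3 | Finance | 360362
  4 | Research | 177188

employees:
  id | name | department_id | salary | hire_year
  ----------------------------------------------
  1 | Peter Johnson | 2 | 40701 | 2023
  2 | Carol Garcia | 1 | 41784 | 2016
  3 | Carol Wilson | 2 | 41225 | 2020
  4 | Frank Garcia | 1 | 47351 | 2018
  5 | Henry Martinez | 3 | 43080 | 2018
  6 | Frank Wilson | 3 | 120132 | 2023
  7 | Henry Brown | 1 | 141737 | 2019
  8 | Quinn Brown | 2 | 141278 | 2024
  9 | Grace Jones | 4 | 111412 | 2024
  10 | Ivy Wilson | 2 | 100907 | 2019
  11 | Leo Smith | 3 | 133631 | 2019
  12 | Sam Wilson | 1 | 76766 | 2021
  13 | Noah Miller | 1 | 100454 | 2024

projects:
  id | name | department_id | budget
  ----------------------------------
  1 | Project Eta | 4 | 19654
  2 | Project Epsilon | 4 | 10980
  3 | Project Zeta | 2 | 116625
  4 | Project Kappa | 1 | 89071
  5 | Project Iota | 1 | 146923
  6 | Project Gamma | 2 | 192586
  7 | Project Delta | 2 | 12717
SELECT c.name, p.name AS department, c.salary, c.hire_year FROM employees c JOIN departments p ON c.department_id = p.id WHERE c.salary >= 53209

Execution result:
name | department | salary | hire_year
Frank Wilson | Finance | 120132 | 2023
Henry Brown | Sales | 141737 | 2019
Quinn Brown | Legal | 141278 | 2024
Grace Jones | Research | 111412 | 2024
Ivy Wilson | Legal | 100907 | 2019
Leo Smith | Finance | 133631 | 2019
Sam Wilson | Sales | 76766 | 2021
Noah Miller | Sales | 100454 | 2024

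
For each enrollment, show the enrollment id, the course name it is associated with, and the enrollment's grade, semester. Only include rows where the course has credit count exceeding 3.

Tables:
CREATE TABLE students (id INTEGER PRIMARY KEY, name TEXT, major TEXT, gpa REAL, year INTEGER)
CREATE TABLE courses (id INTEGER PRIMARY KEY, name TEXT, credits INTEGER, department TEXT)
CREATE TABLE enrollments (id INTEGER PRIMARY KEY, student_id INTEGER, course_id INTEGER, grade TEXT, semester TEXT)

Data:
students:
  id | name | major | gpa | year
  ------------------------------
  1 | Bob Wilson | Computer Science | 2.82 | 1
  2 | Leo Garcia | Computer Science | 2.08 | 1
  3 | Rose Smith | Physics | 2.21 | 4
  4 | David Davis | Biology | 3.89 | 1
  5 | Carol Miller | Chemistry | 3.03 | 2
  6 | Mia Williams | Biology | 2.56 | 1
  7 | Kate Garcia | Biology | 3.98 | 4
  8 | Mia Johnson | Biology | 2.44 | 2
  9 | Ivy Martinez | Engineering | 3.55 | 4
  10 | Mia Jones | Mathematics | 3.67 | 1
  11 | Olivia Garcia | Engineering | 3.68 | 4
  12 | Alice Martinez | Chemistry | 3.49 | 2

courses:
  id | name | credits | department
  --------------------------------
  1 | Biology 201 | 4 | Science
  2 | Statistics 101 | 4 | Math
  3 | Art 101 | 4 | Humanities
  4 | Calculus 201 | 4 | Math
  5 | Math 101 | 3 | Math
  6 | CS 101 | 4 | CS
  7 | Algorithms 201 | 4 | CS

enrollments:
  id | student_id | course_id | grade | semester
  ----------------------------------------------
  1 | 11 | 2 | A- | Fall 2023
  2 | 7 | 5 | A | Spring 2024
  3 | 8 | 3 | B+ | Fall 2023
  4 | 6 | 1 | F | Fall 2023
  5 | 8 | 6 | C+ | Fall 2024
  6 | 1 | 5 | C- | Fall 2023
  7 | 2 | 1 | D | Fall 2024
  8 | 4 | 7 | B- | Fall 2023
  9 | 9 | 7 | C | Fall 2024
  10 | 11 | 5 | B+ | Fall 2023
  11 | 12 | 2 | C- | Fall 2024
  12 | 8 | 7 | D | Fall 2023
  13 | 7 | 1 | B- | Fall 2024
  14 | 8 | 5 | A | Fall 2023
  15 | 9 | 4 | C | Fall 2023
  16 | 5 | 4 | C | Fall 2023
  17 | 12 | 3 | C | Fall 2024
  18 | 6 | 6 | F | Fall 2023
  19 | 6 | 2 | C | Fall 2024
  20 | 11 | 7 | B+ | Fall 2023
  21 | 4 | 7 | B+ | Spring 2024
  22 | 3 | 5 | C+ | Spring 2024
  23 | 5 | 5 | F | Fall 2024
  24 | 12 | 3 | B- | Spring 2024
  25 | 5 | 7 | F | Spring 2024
SELECT c.id, p.name AS course, c.grade, c.semester FROM enrollments c JOIN courses p ON c.course_id = p.id WHERE p.credits > 3

Execution result:
id | course | grade | semester
1 | Statistics 101 | A- | Fall 2023
3 | Art 101 | B+ | Fall 2023
4 | Biology 201 | F | Fall 2023
5 | CS 101 | C+ | Fall 2024
7 | Biology 201 | D | Fall 2024
8 | Algorithms 201 | B- | Fall 2023
9 | Algorithms 201 | C | Fall 2024
11 | Statistics 101 | C- | Fall 2024
12 | Algorithms 201 | D | Fall 2023
13 | Biology 201 | B- | Fall 2024
15 | Calculus 201 | C | Fall 2023
16 | Calculus 201 | C | Fall 2023
17 | Art 101 | C | Fall 2024
18 | CS 101 | F | Fall 2023
19 | Statistics 101 | C | Fall 2024
20 | Algorithms 201 | B+ | Fall 2023
21 | Algorithms 201 | B+ | Spring 2024
24 | Art 101 | B- | Spring 2024
25 | Algorithms 201 | F | Spring 2024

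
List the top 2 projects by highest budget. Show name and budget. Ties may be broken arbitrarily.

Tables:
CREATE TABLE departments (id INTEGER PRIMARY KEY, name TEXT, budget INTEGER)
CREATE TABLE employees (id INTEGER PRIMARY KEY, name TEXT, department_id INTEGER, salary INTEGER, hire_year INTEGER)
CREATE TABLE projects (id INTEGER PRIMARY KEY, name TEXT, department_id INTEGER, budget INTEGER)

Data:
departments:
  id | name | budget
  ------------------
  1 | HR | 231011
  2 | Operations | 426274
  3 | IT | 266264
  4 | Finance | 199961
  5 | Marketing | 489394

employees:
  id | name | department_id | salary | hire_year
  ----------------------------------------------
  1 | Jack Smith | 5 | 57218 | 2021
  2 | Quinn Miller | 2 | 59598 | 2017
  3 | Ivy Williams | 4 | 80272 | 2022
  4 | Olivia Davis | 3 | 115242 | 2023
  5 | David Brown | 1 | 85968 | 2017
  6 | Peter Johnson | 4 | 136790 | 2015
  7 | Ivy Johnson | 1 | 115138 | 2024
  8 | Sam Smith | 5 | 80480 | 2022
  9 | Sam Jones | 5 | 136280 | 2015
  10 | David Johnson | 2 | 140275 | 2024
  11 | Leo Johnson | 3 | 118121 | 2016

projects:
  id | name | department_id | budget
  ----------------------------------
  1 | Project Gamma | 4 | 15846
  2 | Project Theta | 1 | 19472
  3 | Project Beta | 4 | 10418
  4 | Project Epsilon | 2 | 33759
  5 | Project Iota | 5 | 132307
SELECT name, budget FROM projects ORDER BY budget DESC LIMIT 2

Execution result:
name | budget
Project Iota | 132307
Project Epsilon | 33759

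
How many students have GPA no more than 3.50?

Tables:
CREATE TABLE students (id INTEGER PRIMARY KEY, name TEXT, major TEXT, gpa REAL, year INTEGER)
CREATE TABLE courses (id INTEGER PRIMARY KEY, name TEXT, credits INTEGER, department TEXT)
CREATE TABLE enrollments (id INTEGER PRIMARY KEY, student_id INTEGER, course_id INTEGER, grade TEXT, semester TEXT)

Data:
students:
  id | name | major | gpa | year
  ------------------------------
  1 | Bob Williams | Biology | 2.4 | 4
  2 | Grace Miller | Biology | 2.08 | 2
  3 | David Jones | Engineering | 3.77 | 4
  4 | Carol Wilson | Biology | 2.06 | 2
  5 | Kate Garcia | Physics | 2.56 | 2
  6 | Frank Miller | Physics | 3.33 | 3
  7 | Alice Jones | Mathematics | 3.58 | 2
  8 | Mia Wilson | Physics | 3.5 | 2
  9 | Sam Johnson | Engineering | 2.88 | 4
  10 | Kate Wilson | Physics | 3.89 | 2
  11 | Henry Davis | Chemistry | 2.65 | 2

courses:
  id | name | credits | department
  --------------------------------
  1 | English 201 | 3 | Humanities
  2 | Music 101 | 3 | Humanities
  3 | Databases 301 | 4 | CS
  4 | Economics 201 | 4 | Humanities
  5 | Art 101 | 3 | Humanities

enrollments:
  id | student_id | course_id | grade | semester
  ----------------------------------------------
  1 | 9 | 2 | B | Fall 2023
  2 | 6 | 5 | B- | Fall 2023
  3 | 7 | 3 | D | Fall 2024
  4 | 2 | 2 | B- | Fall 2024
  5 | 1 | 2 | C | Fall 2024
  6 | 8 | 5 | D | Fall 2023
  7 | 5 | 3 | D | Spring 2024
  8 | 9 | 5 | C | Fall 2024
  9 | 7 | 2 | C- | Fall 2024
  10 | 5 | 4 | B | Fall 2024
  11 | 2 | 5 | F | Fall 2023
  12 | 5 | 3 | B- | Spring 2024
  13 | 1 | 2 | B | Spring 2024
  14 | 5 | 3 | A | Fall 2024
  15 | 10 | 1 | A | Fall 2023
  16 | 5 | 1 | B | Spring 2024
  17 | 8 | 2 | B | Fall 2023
SELECT COUNT(*) FROM students WHERE gpa <= 3.5

Execution result:
8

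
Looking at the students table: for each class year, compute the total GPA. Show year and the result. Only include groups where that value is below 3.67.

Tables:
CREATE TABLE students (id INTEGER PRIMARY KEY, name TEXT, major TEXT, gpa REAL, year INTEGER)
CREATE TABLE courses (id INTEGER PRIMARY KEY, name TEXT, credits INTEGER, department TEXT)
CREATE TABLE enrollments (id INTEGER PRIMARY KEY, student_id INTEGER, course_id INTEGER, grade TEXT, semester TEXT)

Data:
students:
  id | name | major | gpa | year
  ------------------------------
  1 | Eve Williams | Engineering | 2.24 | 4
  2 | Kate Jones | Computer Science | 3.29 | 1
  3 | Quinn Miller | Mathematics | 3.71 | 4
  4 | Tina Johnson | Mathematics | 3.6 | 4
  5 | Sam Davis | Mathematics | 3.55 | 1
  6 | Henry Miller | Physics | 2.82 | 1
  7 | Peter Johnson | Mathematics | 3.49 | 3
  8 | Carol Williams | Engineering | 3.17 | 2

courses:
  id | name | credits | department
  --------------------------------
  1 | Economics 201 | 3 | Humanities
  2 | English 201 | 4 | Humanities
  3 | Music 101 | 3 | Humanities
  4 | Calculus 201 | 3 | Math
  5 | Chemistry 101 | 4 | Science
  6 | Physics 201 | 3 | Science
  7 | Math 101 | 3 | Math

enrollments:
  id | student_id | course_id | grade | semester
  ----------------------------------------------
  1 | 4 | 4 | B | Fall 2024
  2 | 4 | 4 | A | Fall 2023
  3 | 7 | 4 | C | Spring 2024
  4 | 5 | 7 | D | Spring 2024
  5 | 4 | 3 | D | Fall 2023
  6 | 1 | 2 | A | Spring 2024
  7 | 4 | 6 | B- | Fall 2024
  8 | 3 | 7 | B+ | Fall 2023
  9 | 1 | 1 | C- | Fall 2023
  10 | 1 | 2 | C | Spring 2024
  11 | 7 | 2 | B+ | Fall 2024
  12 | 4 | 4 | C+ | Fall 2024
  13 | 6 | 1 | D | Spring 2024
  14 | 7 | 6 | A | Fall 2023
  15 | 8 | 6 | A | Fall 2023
SELECT year, SUM(gpa) AS sum_gpa FROM students GROUP BY year HAVING SUM(gpa) < 3.67

Execution result:
year | sum_gpa
2 | 3.17
3 | 3.49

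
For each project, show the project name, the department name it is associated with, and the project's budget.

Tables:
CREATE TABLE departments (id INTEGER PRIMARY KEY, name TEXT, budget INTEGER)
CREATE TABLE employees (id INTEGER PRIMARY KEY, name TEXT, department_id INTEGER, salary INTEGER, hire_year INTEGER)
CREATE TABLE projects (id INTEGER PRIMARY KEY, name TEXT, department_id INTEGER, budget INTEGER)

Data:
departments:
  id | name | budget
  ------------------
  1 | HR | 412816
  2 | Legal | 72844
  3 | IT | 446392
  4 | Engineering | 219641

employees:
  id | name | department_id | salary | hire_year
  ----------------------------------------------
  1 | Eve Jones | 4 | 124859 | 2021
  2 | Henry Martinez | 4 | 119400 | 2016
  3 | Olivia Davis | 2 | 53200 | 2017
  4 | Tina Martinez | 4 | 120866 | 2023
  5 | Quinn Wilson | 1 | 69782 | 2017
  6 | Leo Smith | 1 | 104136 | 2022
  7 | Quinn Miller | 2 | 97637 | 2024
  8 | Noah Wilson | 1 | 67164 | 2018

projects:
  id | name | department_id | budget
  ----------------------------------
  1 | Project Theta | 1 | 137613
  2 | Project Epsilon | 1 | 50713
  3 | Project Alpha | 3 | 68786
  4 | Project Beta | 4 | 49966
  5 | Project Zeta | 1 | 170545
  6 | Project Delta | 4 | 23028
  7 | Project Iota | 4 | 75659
SELECT c.name, p.name AS department, c.budget FROM projects c JOIN departments p ON c.department_id = p.id

Execution result:
name | department | budget
Project Theta | HR | 137613
Project Epsilon | HR | 50713
Project Alpha | IT | 68786
Project Beta | Engineering | 49966
Project Zeta | HR | 170545
Project Delta | Engineering | 23028
Project Iota | Engineering | 75659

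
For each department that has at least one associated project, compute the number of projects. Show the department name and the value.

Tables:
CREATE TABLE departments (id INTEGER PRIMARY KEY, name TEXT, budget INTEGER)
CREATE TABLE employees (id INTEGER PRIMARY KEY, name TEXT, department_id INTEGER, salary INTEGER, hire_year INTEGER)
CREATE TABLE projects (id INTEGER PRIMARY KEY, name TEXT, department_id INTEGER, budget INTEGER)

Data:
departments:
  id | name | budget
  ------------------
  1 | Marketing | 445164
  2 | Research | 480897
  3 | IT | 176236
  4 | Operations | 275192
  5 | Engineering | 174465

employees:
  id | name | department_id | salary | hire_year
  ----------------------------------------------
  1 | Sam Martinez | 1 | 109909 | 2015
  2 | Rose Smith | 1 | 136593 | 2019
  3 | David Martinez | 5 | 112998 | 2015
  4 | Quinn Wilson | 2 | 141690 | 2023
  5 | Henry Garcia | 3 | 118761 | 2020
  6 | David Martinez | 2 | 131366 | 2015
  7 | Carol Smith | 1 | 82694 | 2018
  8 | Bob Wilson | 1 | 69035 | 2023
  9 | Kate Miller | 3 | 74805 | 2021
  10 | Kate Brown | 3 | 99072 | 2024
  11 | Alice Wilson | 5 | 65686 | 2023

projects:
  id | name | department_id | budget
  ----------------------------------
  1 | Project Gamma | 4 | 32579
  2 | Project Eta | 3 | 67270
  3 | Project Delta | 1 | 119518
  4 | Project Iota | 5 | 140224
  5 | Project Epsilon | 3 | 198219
SELECT p.name, COUNT(*) AS n FROM projects c JOIN departments p ON c.department_id = p.id GROUP BY p.id, p.name

Execution result:
name | n
Marketing | 1
IT | 2
Operations | 1
Engineering | 1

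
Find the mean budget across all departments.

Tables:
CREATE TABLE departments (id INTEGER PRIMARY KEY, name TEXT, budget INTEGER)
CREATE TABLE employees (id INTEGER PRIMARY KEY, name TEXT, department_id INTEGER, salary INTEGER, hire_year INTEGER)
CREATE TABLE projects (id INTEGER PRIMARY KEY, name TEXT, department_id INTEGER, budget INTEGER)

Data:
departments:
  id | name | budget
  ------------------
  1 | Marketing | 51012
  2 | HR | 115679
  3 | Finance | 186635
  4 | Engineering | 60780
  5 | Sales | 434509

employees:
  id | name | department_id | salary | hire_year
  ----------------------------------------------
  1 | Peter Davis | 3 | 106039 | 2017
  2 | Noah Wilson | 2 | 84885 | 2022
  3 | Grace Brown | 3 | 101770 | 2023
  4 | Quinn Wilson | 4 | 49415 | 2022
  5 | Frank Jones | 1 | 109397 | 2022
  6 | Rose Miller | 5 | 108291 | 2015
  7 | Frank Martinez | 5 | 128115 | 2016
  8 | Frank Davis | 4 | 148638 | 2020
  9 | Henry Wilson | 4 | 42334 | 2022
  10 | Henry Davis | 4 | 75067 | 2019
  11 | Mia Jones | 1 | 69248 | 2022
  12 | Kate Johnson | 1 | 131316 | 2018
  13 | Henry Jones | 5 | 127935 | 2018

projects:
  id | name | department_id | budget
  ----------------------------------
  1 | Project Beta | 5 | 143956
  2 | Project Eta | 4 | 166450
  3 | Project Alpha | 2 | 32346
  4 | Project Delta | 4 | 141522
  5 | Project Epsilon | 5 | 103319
SELECT AVG(budget) FROM departments

Execution result:
169723.00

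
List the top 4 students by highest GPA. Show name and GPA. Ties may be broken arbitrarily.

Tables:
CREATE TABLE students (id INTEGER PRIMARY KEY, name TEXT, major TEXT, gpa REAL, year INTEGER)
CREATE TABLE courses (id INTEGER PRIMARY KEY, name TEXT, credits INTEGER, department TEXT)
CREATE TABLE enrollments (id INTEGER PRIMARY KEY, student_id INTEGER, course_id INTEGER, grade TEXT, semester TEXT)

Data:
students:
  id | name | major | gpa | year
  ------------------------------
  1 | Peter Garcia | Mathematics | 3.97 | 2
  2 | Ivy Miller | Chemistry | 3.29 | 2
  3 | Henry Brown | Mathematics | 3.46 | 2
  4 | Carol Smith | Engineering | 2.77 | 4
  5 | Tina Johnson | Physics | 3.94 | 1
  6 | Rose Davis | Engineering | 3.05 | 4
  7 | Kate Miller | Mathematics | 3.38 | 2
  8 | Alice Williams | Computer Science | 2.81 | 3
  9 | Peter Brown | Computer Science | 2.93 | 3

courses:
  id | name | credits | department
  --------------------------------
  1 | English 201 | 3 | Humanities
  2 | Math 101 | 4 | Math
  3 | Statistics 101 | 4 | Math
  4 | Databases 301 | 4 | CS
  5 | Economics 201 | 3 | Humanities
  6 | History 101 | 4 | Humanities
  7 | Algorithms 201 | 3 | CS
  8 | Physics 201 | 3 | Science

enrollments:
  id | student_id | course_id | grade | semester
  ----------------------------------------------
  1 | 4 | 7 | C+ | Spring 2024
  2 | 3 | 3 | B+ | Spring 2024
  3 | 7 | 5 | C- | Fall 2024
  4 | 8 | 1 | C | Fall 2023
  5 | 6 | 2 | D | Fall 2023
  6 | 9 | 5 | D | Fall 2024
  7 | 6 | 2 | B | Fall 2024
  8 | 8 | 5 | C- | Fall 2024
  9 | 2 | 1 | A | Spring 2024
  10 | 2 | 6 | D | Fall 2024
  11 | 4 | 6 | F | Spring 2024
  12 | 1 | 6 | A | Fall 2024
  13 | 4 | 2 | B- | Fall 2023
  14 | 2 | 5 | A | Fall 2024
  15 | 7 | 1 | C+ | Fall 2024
SELECT name, gpa FROM students ORDER BY gpa DESC LIMIT 4

Execution result:
name | gpa
Peter Garcia | 3.97
Tina Johnson | 3.94
Henry Brown | 3.46
Kate Miller | 3.38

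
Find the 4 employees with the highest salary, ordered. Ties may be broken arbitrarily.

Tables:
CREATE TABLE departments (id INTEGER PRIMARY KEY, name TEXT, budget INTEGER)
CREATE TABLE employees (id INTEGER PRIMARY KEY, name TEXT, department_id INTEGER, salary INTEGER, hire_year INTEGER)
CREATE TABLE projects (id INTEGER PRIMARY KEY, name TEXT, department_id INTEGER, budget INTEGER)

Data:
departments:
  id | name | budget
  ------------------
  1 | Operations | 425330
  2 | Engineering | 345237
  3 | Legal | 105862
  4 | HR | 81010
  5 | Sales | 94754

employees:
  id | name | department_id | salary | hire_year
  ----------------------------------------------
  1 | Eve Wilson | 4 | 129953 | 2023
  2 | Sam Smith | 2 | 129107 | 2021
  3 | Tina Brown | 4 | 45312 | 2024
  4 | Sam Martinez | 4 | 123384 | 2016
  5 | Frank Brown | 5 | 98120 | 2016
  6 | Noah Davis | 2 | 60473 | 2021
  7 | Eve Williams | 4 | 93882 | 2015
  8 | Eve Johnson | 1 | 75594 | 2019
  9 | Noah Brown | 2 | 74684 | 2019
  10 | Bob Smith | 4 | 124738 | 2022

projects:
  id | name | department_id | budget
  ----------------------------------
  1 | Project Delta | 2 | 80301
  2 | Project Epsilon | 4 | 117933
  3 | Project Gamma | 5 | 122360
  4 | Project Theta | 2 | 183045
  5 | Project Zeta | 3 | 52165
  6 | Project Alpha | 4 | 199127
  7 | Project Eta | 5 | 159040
SELECT name, salary FROM employees ORDER BY salary DESC LIMIT 4

Execution result:
name | salary
Eve Wilson | 129953
Sam Smith | 129107
Bob Smith | 124738
Sam Martinez | 123384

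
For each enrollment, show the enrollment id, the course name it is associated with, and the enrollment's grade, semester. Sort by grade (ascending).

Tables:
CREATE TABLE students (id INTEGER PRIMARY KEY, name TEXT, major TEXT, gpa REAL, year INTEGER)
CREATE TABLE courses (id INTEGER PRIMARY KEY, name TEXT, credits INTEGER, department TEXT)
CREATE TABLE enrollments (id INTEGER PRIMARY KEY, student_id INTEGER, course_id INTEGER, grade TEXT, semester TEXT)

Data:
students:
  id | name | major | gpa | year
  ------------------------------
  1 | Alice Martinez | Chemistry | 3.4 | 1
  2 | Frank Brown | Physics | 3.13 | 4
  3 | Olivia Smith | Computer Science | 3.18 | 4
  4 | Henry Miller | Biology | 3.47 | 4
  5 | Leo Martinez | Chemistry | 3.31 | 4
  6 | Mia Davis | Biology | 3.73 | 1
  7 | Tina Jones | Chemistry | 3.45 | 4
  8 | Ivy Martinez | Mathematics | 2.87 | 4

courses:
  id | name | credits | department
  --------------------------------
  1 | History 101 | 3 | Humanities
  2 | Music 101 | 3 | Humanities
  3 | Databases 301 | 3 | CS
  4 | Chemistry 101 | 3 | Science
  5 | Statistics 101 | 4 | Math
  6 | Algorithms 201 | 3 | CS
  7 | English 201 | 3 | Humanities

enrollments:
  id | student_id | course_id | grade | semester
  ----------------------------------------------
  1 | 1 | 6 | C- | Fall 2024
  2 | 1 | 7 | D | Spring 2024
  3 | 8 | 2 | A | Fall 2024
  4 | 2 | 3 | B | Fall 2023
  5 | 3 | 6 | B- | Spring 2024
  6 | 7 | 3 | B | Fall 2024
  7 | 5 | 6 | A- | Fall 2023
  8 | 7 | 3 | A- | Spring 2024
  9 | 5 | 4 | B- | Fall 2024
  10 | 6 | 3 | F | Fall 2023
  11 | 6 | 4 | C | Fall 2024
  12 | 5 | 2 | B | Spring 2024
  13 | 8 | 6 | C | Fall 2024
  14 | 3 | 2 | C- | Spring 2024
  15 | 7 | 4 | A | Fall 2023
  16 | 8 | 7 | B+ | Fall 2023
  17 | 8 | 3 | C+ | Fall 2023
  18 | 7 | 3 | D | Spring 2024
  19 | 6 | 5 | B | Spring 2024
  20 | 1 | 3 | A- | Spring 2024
SELECT c.id, p.name AS course, c.grade, c.semester FROM enrollments c JOIN courses p ON c.course_id = p.id ORDER BY c.grade ASC

Execution result:
id | course | grade | semester
3 | Music 101 | A | Fall 2024
15 | Chemistry 101 | A | Fall 2023
7 | Algorithms 201 | A- | Fall 2023
8 | Databases 301 | A- | Spring 2024
20 | Databases 301 | A- | Spring 2024
4 | Databases 301 | B | Fall 2023
6 | Databases 301 | B | Fall 2024
12 | Music 101 | B | Spring 2024
19 | Statistics 101 | B | Spring 2024
16 | English 201 | B+ | Fall 2023
5 | Algorithms 201 | B- | Spring 2024
9 | Chemistry 101 | B- | Fall 2024
11 | Chemistry 101 | C | Fall 2024
13 | Algorithms 201 | C | Fall 2024
17 | Databases 301 | C+ | Fall 2023
1 | Algorithms 201 | C- | Fall 2024
14 | Music 101 | C- | Spring 2024
2 | English 201 | D | Spring 2024
18 | Databases 301 | D | Spring 2024
10 | Databases 301 | F | Fall 2023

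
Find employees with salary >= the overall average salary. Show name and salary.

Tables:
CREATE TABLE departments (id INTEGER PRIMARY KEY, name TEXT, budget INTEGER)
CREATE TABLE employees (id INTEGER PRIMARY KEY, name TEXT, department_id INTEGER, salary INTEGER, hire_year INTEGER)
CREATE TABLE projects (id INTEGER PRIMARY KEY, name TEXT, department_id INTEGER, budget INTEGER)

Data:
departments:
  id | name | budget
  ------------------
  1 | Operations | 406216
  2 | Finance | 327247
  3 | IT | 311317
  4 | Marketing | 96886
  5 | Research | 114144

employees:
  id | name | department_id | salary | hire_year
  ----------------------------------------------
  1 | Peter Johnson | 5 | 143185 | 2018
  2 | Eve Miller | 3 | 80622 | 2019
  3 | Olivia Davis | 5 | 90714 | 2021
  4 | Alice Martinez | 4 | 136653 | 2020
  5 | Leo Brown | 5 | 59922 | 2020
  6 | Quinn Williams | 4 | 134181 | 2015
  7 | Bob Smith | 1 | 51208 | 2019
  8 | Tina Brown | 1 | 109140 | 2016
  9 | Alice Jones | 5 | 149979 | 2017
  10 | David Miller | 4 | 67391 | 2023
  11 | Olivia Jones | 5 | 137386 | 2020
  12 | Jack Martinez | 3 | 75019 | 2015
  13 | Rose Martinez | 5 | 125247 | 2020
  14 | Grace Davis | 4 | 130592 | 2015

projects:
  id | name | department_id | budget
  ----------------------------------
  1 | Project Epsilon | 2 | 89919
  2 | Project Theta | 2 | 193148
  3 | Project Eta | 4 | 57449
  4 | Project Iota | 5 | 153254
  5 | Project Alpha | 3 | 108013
SELECT name, salary FROM employees WHERE salary >= (SELECT AVG(salary) FROM employees)

Execution result:
name | salary
Peter Johnson | 143185
Alice Martinez | 136653
Quinn Williams | 134181
Tina Brown | 109140
Alice Jones | 149979
Olivia Jones | 137386
Rose Martinez | 125247
Grace Davis | 130592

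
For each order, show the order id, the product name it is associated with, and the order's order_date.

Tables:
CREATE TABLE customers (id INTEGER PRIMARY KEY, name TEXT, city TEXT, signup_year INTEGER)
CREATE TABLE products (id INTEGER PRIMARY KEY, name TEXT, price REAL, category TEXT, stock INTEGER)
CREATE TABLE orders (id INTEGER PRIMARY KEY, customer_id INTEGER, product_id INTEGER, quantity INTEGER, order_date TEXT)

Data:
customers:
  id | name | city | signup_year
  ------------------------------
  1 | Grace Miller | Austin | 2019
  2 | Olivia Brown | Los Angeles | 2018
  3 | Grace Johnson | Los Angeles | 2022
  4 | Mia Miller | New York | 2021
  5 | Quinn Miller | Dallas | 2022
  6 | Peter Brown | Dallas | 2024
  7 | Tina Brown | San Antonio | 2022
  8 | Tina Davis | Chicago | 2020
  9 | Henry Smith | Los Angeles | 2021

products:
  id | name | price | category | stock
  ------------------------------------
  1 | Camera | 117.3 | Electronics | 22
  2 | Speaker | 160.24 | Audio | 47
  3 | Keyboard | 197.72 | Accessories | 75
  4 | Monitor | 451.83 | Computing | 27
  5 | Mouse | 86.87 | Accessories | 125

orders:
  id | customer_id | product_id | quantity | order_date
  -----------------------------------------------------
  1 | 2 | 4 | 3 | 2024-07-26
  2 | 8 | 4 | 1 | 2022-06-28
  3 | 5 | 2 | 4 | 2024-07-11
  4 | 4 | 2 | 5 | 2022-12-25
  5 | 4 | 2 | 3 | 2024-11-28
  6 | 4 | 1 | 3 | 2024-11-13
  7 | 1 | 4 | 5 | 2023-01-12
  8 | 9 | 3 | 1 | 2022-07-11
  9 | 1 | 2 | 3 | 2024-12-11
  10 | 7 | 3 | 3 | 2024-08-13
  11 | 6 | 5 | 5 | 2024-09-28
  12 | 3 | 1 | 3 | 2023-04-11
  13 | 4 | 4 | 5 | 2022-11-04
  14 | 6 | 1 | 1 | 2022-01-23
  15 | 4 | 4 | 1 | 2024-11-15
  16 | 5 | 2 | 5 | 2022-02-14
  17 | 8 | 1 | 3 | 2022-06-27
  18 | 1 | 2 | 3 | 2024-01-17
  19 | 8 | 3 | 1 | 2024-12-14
SELECT c.id, p.name AS product, c.order_date FROM orders c JOIN products p ON c.product_id = p.id

Execution result:
id | product | order_date
1 | Monitor | 2024-07-26
2 | Monitor | 2022-06-28
3 | Speaker | 2024-07-11
4 | Speaker | 2022-12-25
5 | Speaker | 2024-11-28
6 | Camera | 2024-11-13
7 | Monitor | 2023-01-12
8 | Keyboard | 2022-07-11
9 | Speaker | 2024-12-11
10 | Keyboard | 2024-08-13
11 | Mouse | 2024-09-28
12 | Camera | 2023-04-11
13 | Monitor | 2022-11-04
14 | Camera | 2022-01-23
15 | Monitor | 2024-11-15
16 | Speaker | 2022-02-14
17 | Camera | 2022-06-27
18 | Speaker | 2024-01-17
19 | Keyboard | 2024-12-14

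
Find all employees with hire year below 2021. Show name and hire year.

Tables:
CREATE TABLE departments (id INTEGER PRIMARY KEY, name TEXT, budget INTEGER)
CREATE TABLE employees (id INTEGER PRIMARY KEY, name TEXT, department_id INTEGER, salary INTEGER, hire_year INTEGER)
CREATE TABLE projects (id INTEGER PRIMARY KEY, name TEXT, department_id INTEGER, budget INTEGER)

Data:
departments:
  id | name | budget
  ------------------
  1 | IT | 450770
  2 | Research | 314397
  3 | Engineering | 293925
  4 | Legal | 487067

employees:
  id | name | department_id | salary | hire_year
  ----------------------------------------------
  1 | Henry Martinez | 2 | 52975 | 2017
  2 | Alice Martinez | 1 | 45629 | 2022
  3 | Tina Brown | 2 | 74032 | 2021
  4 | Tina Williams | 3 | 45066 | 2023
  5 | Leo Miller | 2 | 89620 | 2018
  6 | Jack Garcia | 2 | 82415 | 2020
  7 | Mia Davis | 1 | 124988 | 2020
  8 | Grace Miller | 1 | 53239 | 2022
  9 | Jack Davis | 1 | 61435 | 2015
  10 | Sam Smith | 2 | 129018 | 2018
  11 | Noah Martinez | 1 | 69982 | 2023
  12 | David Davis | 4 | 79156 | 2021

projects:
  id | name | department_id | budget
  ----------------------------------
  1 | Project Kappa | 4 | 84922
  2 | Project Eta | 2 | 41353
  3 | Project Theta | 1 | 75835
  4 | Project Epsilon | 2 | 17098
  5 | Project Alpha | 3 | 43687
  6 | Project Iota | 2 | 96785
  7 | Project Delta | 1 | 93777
SELECT name, hire_year FROM employees WHERE hire_year < 2021

Execution result:
name | hire_year
Henry Martinez | 2017
Leo Miller | 2018
Jack Garcia | 2020
Mia Davis | 2020
Jack Davis | 2015
Sam Smith | 2018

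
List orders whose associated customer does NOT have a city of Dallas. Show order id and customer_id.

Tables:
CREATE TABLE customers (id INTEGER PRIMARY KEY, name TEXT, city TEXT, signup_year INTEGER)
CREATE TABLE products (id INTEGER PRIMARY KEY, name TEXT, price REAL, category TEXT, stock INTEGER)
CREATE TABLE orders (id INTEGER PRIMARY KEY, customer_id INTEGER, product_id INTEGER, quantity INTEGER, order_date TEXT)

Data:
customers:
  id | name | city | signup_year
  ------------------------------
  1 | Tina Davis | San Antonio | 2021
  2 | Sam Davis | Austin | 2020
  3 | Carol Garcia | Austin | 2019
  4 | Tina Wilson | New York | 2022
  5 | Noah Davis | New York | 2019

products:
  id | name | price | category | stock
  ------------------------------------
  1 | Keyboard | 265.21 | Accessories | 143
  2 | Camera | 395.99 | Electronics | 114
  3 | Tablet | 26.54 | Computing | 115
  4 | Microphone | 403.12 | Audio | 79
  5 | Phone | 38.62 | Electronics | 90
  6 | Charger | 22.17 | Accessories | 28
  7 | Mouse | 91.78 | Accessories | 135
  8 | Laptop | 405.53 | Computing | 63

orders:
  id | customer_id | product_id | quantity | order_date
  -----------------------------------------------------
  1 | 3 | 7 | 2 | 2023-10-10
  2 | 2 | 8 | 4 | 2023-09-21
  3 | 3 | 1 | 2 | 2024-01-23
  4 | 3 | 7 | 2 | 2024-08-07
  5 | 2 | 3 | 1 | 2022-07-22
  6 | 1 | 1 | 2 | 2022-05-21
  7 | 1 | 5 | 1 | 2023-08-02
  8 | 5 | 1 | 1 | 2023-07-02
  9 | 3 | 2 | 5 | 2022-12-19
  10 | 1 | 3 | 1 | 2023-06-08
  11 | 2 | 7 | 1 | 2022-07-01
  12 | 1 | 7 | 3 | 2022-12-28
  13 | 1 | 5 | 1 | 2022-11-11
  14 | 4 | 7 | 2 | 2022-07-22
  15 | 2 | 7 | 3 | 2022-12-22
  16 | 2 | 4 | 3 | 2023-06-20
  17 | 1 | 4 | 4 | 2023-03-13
SELECT id, customer_id FROM orders WHERE customer_id NOT IN (SELECT id FROM customers WHERE city = 'Dallas')

Execution result:
id | customer_id
1 | 3
2 | 2
3 | 3
4 | 3
5 | 2
6 | 1
7 | 1
8 | 5
9 | 3
10 | 1
11 | 2
12 | 1
13 | 1
14 | 4
15 | 2
16 | 2
17 | 1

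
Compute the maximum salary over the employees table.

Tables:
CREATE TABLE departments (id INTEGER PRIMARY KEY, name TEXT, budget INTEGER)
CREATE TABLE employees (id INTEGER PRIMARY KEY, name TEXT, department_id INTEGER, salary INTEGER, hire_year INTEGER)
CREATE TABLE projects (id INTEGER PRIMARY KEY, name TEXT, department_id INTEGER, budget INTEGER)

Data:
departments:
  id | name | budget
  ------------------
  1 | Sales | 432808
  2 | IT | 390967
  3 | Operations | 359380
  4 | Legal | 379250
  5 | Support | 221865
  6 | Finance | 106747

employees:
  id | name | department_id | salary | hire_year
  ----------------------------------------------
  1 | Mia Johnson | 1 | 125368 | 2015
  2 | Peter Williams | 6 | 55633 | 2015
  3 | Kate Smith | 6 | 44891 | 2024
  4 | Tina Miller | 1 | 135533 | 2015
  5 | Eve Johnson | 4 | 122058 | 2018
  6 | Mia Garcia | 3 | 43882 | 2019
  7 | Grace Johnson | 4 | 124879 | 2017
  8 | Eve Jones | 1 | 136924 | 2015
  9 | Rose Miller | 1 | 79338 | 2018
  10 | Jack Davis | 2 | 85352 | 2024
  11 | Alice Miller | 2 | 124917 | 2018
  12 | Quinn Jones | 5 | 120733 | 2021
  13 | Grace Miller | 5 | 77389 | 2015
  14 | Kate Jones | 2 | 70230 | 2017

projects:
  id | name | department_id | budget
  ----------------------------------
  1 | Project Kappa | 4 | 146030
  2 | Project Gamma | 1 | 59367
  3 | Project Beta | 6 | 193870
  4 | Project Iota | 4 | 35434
SELECT MAX(salary) FROM employees

Execution result:
136924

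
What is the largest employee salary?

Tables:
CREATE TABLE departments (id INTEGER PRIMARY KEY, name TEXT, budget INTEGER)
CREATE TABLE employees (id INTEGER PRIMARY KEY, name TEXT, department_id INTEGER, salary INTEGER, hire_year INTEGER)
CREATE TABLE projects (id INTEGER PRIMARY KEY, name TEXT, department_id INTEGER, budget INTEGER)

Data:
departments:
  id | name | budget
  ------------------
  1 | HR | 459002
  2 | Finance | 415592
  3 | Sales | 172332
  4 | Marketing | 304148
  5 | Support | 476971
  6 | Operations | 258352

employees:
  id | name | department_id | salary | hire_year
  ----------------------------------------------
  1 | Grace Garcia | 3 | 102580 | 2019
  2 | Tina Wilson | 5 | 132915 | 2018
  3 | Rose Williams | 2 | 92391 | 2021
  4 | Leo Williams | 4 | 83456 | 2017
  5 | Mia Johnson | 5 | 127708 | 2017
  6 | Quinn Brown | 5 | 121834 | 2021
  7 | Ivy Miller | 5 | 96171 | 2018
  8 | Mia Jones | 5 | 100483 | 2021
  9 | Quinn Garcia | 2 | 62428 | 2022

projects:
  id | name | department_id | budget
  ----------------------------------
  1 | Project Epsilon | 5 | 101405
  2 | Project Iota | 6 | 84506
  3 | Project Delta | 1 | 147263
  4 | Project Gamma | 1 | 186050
SELECT MAX(salary) FROM employees

Execution result:
132915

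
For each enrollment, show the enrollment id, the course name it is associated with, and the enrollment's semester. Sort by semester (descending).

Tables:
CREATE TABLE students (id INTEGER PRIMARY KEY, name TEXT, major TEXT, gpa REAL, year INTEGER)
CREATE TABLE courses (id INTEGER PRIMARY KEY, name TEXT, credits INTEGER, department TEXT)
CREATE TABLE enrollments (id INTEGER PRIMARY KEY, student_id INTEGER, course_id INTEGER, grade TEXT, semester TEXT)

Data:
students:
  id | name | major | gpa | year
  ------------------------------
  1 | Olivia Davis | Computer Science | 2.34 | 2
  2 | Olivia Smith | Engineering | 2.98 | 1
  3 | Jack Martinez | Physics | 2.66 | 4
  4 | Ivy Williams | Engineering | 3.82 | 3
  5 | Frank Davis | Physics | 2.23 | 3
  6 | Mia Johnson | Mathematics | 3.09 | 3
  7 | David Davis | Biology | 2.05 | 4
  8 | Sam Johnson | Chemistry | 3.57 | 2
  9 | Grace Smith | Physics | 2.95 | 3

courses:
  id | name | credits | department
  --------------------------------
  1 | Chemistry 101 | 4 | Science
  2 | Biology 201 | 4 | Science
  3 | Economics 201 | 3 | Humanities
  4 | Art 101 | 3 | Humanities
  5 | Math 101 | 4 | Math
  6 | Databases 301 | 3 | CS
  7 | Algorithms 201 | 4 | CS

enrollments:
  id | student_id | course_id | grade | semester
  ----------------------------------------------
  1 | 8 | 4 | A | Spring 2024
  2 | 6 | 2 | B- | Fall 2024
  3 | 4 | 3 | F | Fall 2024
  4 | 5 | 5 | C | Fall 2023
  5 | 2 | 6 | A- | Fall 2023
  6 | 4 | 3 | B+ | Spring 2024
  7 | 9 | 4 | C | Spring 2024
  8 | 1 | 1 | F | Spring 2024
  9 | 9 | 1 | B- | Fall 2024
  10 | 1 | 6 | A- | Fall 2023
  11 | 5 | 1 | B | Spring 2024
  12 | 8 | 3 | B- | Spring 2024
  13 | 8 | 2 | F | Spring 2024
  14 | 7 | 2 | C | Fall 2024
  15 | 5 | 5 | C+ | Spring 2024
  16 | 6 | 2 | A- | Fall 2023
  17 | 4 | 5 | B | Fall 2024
SELECT c.id, p.name AS course, c.semester FROM enrollments c JOIN courses p ON c.course_id = p.id ORDER BY c.semester DESC

Execution result:
id | course | semester
1 | Art 101 | Spring 2024
6 | Economics 201 | Spring 2024
7 | Art 101 | Spring 2024
8 | Chemistry 101 | Spring 2024
11 | Chemistry 101 | Spring 2024
12 | Economics 201 | Spring 2024
13 | Biology 201 | Spring 2024
15 | Math 101 | Spring 2024
2 | Biology 201 | Fall 2024
3 | Economics 201 | Fall 2024
9 | Chemistry 101 | Fall 2024
14 | Biology 201 | Fall 2024
17 | Math 101 | Fall 2024
4 | Math 101 | Fall 2023
5 | Databases 301 | Fall 2023
10 | Databases 301 | Fall 2023
16 | Biology 201 | Fall 2023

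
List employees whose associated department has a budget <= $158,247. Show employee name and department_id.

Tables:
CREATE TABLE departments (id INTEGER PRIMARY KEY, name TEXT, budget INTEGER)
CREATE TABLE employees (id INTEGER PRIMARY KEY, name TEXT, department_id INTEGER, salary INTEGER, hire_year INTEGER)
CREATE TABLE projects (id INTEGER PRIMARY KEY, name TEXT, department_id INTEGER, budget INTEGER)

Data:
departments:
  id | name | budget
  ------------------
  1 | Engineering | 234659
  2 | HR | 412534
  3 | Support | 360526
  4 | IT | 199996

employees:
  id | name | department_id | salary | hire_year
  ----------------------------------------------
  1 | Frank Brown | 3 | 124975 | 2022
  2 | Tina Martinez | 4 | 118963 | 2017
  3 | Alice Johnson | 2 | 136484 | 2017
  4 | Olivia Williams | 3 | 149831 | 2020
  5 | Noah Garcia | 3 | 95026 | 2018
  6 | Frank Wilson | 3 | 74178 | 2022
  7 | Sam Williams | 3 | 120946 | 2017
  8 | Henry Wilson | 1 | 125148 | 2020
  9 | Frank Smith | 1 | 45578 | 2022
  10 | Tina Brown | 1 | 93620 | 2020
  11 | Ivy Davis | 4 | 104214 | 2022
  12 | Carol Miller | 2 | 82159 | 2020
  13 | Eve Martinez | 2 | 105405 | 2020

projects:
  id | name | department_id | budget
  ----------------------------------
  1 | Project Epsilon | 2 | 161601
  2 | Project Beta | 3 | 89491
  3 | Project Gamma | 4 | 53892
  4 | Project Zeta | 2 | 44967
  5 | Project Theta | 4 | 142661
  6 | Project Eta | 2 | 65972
SELECT name, department_id FROM employees WHERE department_id IN (SELECT id FROM departments WHERE budget <= 158247)

Execution result:
(no rows)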